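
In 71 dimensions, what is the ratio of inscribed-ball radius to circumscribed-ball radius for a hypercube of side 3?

For an n-cube of any side s, the inradius is s/2 and the circumradius is s√n/2, so the ratio is 1/√71 ≈ 0.118678.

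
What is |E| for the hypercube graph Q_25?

An n-cube has n·2^(n-1) edges. With n = 25: 25·16777216 = 419430400.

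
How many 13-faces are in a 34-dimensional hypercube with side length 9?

Number of 13-faces = C(34,13) · 2^(34-13) = 927983760 · 2097152 = 1946122998251520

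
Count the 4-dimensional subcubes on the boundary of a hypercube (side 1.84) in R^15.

Choose 4 of 15 axes to span the face (C(15,4) = 1365 ways), then fix each of the remaining 11 coordinates at one of its two extreme values (2^11 = 2048 ways): 1365·2048 = 2795520.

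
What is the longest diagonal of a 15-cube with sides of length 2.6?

||(2.6,2.6,...,2.6)|| = √(15)·2.6 ≈ 10.0698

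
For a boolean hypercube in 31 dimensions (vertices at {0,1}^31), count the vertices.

An n-cube has 2^n vertices; for n = 31 that is 2^31 = 2147483648.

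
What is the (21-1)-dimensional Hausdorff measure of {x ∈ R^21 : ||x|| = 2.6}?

S_21(2.6) = 2·π^(21/2)·(2.6)^20 / Γ(21/2) ≈ 5.8376e+07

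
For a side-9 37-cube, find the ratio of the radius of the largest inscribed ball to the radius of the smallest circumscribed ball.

r_in / r_out = (9/2) / (9√37/2) = 1/√37 ≈ 0.164399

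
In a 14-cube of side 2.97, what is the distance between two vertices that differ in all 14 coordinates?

Diagonal = √14 · 2.97 ≈ 11.1127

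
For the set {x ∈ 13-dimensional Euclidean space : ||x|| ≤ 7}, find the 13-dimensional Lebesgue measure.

V = 1771684761728·π^6/19305 ≈ 8.82299e+10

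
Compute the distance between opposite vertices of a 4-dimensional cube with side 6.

The space diagonal of an n-cube of side s is s√n. Here 6·√4 = 12.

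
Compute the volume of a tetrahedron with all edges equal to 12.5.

Volume = (√2/12) · 12.5³ = 230.178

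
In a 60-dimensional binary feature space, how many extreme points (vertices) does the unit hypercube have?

Each vertex is a binary string of length 60, so there are 2^60 = 1152921504606846976.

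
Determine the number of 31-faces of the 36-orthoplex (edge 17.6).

Number of 31-faces = 2^(31+1) · C(36,31+1) = 4294967296 · 58905 = 252995048570880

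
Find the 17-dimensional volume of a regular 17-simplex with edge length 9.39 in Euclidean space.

Volume = 9.39^17 · √(18/2^17) / 17! ≈ 1.13013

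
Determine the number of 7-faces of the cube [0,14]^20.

Choose 7 of 20 axes to span the face (C(20,7) = 77520 ways), then fix each of the remaining 13 coordinates at one of its two extreme values (2^13 = 8192 ways): 77520·8192 = 635043840.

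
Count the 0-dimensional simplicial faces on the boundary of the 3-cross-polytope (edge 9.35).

Number of 0-faces = 2^(0+1) · C(3,0+1) = 2 · 3 = 6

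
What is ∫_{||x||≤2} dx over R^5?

V_5(2) = π^(5/2) · (2)^5 / Γ(5/2 + 1) = 256·π^2/15 ≈ 168.441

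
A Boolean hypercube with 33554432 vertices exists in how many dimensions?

The n-cube has 2^n vertices, and 33554432 = 2^25, so n = 25.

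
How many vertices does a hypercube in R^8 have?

An n-cube has 2^n vertices; for n = 8 that is 2^8 = 256.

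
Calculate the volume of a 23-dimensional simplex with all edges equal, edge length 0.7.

V_23 = √(24) · 0.7^23 / (23! · 2^(23/2)) ≈ 1.79069e-29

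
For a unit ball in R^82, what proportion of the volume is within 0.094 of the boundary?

V(inner)/V(outer) = ((1-0.094)/1)^82 ≈ 0.0003051, so the shell fraction is 0.999695.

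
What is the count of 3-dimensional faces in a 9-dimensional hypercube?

Number of 3-faces = C(9,3) · 2^(9-3) = 84 · 64 = 5376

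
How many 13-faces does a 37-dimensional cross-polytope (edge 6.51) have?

f_13(37-orthoplex) = 2^14 · (37 choose 14) = 100058510131200.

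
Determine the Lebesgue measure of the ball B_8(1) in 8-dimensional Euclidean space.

V_8(1) = π^(8/2) · (1)^8 / Γ(8/2 + 1) = π^4/24 ≈ 4.05871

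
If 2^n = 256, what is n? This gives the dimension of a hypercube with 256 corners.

n = log_2(256) = 8.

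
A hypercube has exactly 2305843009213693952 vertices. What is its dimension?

2^n = 2305843009213693952 ⇒ n = log_2(2305843009213693952) = 61.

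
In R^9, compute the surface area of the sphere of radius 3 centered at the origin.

|∂B_9(3)| = 69984·π^4/35 ≈ 194774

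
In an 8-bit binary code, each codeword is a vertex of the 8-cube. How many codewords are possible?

The 8-cube has 2^8 = 256 vertices.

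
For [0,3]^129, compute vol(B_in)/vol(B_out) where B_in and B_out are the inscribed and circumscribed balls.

Volume scales as r^n, and r_in/r_out = 1/√129, giving (1/√129)^129 ≈ 7.36146e-137.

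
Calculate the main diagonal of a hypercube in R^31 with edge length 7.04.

The space diagonal of an n-cube of side s is s√n. Here 7.04·√31 ≈ 39.1971.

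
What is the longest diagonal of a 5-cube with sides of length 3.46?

The space diagonal of an n-cube of side s is s√n. Here 3.46·√5 ≈ 7.7368.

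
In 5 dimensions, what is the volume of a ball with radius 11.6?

Volume = π^{5/2}·(11.6)^5/Γ(7/2) ≈ 1.10558e+06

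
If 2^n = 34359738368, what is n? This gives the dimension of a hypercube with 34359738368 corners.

2^n = 34359738368 ⇒ n = log_2(34359738368) = 35.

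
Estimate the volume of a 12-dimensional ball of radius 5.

Volume = π^{12/2}·(5)^12/Γ(7) = 48828125·π^6/144 ≈ 3.25992e+08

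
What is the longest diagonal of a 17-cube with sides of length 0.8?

d = √(0.8² + 0.8² + ... + 0.8²) [17 terms] = √(17·0.8²) = 0.8√17 ≈ 3.29848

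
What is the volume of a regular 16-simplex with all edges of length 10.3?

For a regular n-simplex with edge a, V = (a^n / n!)·√((n+1)/2^n). With a=10.3, n=16: V ≈ 12.3527.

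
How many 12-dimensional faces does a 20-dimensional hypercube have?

An n-cube has C(n,k)·2^(n-k) k-faces. Here C(20,12)·2^8 = 125970·256 = 32248320.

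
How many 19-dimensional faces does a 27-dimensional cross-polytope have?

An n-cross-polytope has 2^(k+1)·C(n,k+1) k-faces. Here 2^20·C(27,20) = 1048576·888030 = 931166945280.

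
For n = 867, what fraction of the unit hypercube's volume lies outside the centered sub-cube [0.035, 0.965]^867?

The inner cube has side 1-2·0.035 = 0.93 and volume (0.93)^867 ≈ 4.728e-28, so the shell holds 1 - 4.728e-28 of the volume.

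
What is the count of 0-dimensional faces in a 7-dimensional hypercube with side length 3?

An n-cube has C(n,k)·2^(n-k) k-faces. Here C(7,0)·2^7 = 1·128 = 128.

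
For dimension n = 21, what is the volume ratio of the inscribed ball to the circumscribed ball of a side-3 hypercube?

Volume scales as r^n, and r_in/r_out = 1/√21, giving (1/√21)^21 ≈ 1.30827e-14.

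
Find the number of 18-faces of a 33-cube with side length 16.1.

Number of 18-faces = C(33,18) · 2^(33-18) = 1037158320 · 32768 = 33985603829760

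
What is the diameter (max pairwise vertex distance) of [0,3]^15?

d = √(3² + 3² + ... + 3²) [15 terms] = √(15·3²) = 3√15 ≈ 11.619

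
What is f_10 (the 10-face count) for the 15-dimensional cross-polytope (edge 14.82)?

Number of 10-faces = 2^(10+1) · C(15,10+1) = 2048 · 1365 = 2795520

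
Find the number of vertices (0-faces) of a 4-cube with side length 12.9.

Number of 0-faces = C(4,0) · 2^(4-0) = 1 · 16 = 16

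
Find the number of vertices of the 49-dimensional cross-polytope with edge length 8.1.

Number of vertices = 2n = 98.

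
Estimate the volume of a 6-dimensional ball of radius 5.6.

Volume = π^{6/2}·(5.6)^6/Γ(4) ≈ 159377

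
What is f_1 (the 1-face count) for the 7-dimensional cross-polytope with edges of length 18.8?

Number of 1-faces = 2^(1+1) · C(7,1+1) = 4 · 21 = 84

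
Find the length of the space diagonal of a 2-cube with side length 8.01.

Diagonal = √2 · 8.01 ≈ 11.3279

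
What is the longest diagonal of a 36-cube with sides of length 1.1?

d = √(1.1² + 1.1² + ... + 1.1²) [36 terms] = √(36·1.1²) = 1.1√36 = 6.6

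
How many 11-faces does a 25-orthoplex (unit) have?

f_11(25-orthoplex) = 2^12 · (25 choose 12) = 21300428800.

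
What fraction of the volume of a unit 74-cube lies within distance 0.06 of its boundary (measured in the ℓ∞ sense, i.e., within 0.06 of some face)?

Shell fraction = 1 - (1-0.12)^74 ≈ 0.999922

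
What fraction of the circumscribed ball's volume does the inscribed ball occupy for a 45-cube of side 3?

Volume scales as r^n, and r_in/r_out = 1/√45, giving (1/√45)^45 ≈ 6.34919e-38.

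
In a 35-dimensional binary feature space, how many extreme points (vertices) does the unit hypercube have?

An n-cube has 2^n vertices; for n = 35 that is 2^35 = 34359738368.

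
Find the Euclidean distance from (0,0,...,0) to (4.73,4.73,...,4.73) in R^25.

The space diagonal of an n-cube of side s is s√n. Here 4.73·√25 = 23.65.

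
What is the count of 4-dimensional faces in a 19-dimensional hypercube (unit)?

An n-cube has C(n,k)·2^(n-k) k-faces. Here C(19,4)·2^15 = 3876·32768 = 127008768.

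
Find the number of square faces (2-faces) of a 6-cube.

Number of 2-faces = C(6,2) · 2^(6-2) = 15 · 16 = 240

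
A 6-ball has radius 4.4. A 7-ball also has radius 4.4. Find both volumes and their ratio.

V_6(4.4) ≈ 37498.5. V_7(4.4) ≈ 150851. Ratio V_6/V_7 ≈ 0.2486.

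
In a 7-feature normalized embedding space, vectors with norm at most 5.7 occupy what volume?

V_7(5.7) = π^(7/2) · (5.7)^7 / Γ(7/2 + 1) ≈ 923643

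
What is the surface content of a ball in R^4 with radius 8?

S = n·V_n(r)/r = 4·V_4(8)/8 (volume-to-surface relation), giving 1024·π^2 ≈ 10106.5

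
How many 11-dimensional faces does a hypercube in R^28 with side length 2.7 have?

An n-cube has C(n,k)·2^(n-k) k-faces. Here C(28,11)·2^17 = 21474180·131072 = 2814663720960.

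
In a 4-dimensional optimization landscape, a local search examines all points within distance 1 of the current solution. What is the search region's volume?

V_4(1) = π^(4/2) · (1)^4 / Γ(4/2 + 1) = π^2/2 ≈ 4.9348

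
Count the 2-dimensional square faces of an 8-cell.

Choose 2 of 4 axes to span the face (C(4,2) = 6 ways), then fix each of the remaining 2 coordinates at one of its two extreme values (2^2 = 4 ways): 6·4 = 24.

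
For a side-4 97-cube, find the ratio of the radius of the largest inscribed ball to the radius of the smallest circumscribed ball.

r_in / r_out = (4/2) / (4√97/2) = 1/√97 ≈ 0.101535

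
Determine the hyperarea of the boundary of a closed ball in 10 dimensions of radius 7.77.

The surface area of an n-ball is 2π^(n/2) r^(n-1) / Γ(n/2). For n=10, r=7.77: 2.63243e+09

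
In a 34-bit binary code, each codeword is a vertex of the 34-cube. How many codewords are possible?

Each vertex is a binary string of length 34, so there are 2^34 = 17179869184.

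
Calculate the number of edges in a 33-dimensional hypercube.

An n-cube has n·2^(n-1) edges. With n = 33: 33·4294967296 = 141733920768.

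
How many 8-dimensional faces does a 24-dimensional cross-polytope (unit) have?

An n-cross-polytope has 2^(k+1)·C(n,k+1) k-faces. Here 2^9·C(24,9) = 512·1307504 = 669442048.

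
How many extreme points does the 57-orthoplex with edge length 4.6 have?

The vertices are ±e_1, ..., ±e_57, so there are 2·57 = 114.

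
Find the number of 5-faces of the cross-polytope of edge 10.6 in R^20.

Each 5-face is the convex hull of 6 vertices, one chosen as ±e_i from each of 6 distinct axes: 2^6·C(20,6) = 2480640.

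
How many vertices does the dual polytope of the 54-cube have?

An n-cross-polytope has 2n vertices; here n = 54, giving 108.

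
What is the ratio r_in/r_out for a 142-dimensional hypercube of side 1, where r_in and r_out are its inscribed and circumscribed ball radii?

r_in / r_out = (1/2) / (1√142/2) = 1/√142 ≈ 0.0839181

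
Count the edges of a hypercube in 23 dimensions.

Number of 1-faces = C(23,1)·2^(23-1) = 23·4194304 = 96468992.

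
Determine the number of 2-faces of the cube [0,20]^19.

Choose 2 of 19 axes to span the face (C(19,2) = 171 ways), then fix each of the remaining 17 coordinates at one of its two extreme values (2^17 = 131072 ways): 171·131072 = 22413312.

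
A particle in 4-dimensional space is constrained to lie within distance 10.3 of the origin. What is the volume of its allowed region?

V_4(10.3) = π^(4/2) · (10.3)^4 / Γ(4/2 + 1) ≈ 55541.6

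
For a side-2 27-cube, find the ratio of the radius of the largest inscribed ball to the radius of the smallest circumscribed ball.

r_in = 2/2 (half the side); r_out = 2√27/2 (half the diagonal). Ratio = 1/√27 ≈ 0.19245.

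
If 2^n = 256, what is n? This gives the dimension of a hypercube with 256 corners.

n = log_2(256) = 8.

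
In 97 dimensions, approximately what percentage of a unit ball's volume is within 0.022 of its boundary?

1 - (1-0.022)^97 ≈ 0.884424 ≈ 88.44%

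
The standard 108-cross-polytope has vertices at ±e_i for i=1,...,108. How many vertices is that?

Number of vertices = 2n = 216.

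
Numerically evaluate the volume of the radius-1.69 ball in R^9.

Volume = π^{9/2}·(1.69)^9/Γ(11/2) ≈ 370.935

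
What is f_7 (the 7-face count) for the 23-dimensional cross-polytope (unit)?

An n-cross-polytope has 2^(k+1)·C(n,k+1) k-faces. Here 2^8·C(23,8) = 256·490314 = 125520384.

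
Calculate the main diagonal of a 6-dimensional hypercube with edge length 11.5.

The space diagonal of an n-cube of side s is s√n. Here 11.5·√6 ≈ 28.1691.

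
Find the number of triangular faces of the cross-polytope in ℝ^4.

f_2(4-orthoplex) = 2^3 · (4 choose 3) = 32.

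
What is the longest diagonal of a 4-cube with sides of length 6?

Diagonal = √4 · 6 = 12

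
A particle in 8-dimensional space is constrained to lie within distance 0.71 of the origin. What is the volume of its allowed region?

V_8(0.71) = π^(8/2) · (0.71)^8 / Γ(8/2 + 1) ≈ 0.262093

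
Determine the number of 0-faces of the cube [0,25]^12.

Number of 0-faces = C(12,0) · 2^(12-0) = 1 · 4096 = 4096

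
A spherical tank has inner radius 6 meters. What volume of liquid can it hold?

The n-ball volume is π^(n/2)·r^n/Γ(n/2+1). With n=3, r=6: V = 288·π ≈ 904.779.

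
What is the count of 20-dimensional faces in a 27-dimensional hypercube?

An n-cube has C(n,k)·2^(n-k) k-faces. Here C(27,20)·2^7 = 888030·128 = 113667840.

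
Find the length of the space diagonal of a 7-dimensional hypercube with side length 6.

Diagonal = √7 · 6 ≈ 15.8745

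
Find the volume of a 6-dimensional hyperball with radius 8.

The n-ball volume is π^(n/2)·r^n/Γ(n/2+1). With n=6, r=8: V = 131072·π^3/3 ≈ 1.35468e+06.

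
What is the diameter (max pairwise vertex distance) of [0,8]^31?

d = √(8² + 8² + ... + 8²) [31 terms] = √(31·8²) = 8√31 ≈ 44.5421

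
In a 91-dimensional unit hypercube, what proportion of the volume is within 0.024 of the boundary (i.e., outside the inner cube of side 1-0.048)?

Shell fraction = 1 - (1-0.048)^91 ≈ 0.988625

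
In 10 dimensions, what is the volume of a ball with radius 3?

Volume = π^{10/2}·(3)^10/Γ(6) = 19683·π^5/40 ≈ 150585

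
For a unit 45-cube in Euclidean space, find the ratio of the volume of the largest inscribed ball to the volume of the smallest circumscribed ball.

V_in / V_out = (r_in/r_out)^45 = (1/√45)^45 = 45^(-45/2) ≈ 6.34919e-38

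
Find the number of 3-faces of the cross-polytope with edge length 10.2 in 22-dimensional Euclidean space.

Number of 3-faces = 2^(3+1) · C(22,3+1) = 16 · 7315 = 117040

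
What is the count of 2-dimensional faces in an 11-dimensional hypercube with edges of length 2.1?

Number of 2-faces = C(11,2) · 2^(11-2) = 55 · 512 = 28160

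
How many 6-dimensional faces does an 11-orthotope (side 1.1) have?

An n-cube has C(n,k)·2^(n-k) k-faces. Here C(11,6)·2^5 = 462·32 = 14784.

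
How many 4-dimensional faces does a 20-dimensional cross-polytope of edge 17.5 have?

An n-cross-polytope has 2^(k+1)·C(n,k+1) k-faces. Here 2^5·C(20,5) = 32·15504 = 496128.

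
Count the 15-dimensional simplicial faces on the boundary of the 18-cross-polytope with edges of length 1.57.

Each 15-face is the convex hull of 16 vertices, one chosen as ±e_i from each of 16 distinct axes: 2^16·C(18,16) = 10027008.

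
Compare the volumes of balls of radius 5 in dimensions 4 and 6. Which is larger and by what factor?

V_4(5) ≈ 3084.25, V_6(5) ≈ 80745.5. The 6-ball is larger by a factor of 26.18.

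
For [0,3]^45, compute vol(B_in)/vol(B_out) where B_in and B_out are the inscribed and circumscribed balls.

V_in / V_out = (r_in/r_out)^45 = (1/√45)^45 = 45^(-45/2) ≈ 6.34919e-38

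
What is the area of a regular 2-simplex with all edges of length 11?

Area = (√3/4) · 11² = 52.3945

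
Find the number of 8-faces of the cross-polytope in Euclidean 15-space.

f_8(15-orthoplex) = 2^9 · (15 choose 9) = 2562560.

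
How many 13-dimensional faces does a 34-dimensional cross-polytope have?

f_13(34-orthoplex) = 2^14 · (34 choose 14) = 22806128885760.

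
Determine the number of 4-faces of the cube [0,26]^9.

f_4(9-cube) = (9 choose 4) · 2^5 = 4032.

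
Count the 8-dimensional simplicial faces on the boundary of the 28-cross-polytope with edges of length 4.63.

f_8(28-orthoplex) = 2^9 · (28 choose 9) = 3536332800.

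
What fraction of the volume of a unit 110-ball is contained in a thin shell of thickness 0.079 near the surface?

V(inner)/V(outer) = ((1-0.079)/1)^110 ≈ 0.0001171, so the shell fraction is 0.999883.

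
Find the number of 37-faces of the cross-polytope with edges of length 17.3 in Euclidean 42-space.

Number of 37-faces = 2^(37+1) · C(42,37+1) = 274877906944 · 111930 = 30767084124241920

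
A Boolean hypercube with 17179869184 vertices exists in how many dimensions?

The n-cube has 2^n vertices, and 17179869184 = 2^34, so n = 34.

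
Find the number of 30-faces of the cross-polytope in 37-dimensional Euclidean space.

Number of 30-faces = 2^(30+1) · C(37,30+1) = 2147483648 · 2324784 = 4992435625132032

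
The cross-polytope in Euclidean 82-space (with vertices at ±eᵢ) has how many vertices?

Number of vertices = 2n = 164.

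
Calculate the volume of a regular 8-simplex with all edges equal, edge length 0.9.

For a regular n-simplex with edge a, V = (a^n / n!)·√((n+1)/2^n). With a=0.9, n=8: V ≈ 2.0018e-06.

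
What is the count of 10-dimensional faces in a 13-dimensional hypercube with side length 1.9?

Number of 10-faces = C(13,10) · 2^(13-10) = 286 · 8 = 2288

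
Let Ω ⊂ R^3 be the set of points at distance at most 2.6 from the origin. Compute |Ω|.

V_3(2.6) = π^(3/2) · (2.6)^3 / Γ(3/2 + 1) ≈ 73.6222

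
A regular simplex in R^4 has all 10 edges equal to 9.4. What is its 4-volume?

Volume = 9.4^4 · √(5/2^4) / 4! ≈ 181.855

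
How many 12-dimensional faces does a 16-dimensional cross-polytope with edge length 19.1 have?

Each 12-face is the convex hull of 13 vertices, one chosen as ±e_i from each of 13 distinct axes: 2^13·C(16,13) = 4587520.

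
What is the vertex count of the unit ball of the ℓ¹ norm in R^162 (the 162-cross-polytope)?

The 162-dimensional cross-polytope has 2n = 2·162 = 324 vertices.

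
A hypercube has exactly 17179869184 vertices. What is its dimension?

2^n = 17179869184 ⇒ n = log_2(17179869184) = 34.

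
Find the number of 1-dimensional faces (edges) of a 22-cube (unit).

Each of the 2^22 = 4194304 vertices has degree 22; total edges = 22·2^22/2 = 46137344.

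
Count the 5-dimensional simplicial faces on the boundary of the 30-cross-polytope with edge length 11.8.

f_5(30-orthoplex) = 2^6 · (30 choose 6) = 38001600.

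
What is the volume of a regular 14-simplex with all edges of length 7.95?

For a regular n-simplex with edge a, V = (a^n / n!)·√((n+1)/2^n). With a=7.95, n=14: V ≈ 1.39819.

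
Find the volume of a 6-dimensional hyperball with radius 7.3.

V_6(7.3) = π^(6/2) · (7.3)^6 / Γ(6/2 + 1) ≈ 782052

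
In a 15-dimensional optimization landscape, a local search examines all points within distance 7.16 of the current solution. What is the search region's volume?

Volume = π^{15/2}·(7.16)^15/Γ(17/2) ≈ 2.54171e+12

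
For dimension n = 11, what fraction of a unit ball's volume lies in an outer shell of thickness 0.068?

1 - (1-0.068)^11 ≈ 0.539134 ≈ 53.91%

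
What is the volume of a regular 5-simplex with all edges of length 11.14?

V = (11.14^5 / 5!) · √((5+1) / 2^5) ≈ 619.078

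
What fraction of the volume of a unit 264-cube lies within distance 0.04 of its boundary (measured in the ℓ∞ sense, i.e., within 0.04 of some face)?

Shell fraction = 1 - (1-0.08)^264 ≈ 1 - 2.754e-10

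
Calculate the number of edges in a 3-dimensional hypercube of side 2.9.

The 3-cube has n·2^(n-1) = 3·2^2 = 3·4 = 12 edges.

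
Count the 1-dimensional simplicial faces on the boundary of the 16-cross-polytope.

Each 1-face is the convex hull of 2 vertices, one chosen as ±e_i from each of 2 distinct axes: 2^2·C(16,2) = 480.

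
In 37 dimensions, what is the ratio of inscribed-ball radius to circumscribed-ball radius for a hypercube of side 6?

r_in / r_out = (6/2) / (6√37/2) = 1/√37 ≈ 0.164399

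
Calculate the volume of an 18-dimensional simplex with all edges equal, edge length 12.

V = (12^18 / 18!) · √((18+1) / 2^18) ≈ 35.402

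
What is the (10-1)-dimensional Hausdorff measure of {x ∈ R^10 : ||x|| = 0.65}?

S_10(0.65) = 2·π^(10/2)·(0.65)^9 / Γ(10/2) ≈ 0.528188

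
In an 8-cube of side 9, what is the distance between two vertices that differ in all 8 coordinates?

d = √(9² + 9² + ... + 9²) [8 terms] = √(8·9²) = 9√8 ≈ 25.4558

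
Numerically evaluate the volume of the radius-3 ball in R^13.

V = 7558272·π^6/5005 ≈ 1.45184e+06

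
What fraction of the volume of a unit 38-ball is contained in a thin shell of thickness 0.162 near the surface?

1 - (1-0.162)^38 ≈ 0.998789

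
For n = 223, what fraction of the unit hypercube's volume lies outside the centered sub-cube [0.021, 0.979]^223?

1 - (1 - 2·0.021)^223 = 1 - 0.958^223 ≈ 0.99993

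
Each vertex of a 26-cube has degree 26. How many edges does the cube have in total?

Number of 1-faces = C(26,1)·2^(26-1) = 26·33554432 = 872415232.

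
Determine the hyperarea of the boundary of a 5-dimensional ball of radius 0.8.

The surface area of an n-ball is 2π^(n/2) r^(n-1) / Γ(n/2). For n=5, r=0.8: 10.7802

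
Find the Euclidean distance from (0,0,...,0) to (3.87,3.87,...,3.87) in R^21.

Diagonal = √21 · 3.87 ≈ 17.7346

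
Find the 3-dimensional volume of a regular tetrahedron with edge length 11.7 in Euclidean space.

Volume = (√2/12) · 11.7³ = 188.752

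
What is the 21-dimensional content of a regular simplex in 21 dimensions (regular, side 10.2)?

For a regular n-simplex with edge a, V = (a^n / n!)·√((n+1)/2^n). With a=10.2, n=21: V ≈ 0.0960851.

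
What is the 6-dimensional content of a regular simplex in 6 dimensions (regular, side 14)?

Volume = 14^6 · √(7/2^6) / 6! ≈ 3458.56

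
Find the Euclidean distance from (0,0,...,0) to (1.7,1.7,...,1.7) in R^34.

The space diagonal of an n-cube of side s is s√n. Here 1.7·√34 ≈ 9.91262.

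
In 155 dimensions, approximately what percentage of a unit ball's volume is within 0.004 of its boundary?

1 - (1-0.004)^155 ≈ 0.462724 ≈ 46.27%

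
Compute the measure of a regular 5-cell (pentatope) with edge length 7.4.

V = (7.4^4 / 4!) · √((4+1) / 2^4) ≈ 69.8459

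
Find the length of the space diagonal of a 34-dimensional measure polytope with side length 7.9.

Diagonal = √34 · 7.9 ≈ 46.0645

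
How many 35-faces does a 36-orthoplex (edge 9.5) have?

An n-cross-polytope has 2^(k+1)·C(n,k+1) k-faces. Here 2^36·C(36,36) = 68719476736·1 = 68719476736.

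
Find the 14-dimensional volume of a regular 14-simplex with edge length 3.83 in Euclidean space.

V_14 = √(15) · 3.83^14 / (14! · 2^(14/2)) ≈ 5.07236e-05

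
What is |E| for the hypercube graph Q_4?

Number of 1-faces = C(4,1)·2^(4-1) = 4·8 = 32.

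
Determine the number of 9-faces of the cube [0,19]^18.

f_9(18-cube) = (18 choose 9) · 2^9 = 24893440.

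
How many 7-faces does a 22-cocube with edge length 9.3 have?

Each 7-face is the convex hull of 8 vertices, one chosen as ±e_i from each of 8 distinct axes: 2^8·C(22,8) = 81861120.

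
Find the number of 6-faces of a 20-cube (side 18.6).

f_6(20-cube) = (20 choose 6) · 2^14 = 635043840.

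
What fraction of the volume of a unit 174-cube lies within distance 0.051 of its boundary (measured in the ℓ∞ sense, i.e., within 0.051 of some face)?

Shell fraction = 1 - (1-0.102)^174 ≈ 0.9999999926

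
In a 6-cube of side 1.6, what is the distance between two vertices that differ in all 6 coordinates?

d = √(1.6² + 1.6² + ... + 1.6²) [6 terms] = √(6·1.6²) = 1.6√6 ≈ 3.91918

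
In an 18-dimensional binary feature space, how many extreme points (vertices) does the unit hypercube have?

Number of vertices = 2^18 = 262144.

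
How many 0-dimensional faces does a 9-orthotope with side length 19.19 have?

f_0(9-cube) = (9 choose 0) · 2^9 = 512.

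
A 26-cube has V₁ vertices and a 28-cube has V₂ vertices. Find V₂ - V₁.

V₁ = 2^26 = 67108864. V₂ = 2^28 = 268435456. V₂ - V₁ = 201326592.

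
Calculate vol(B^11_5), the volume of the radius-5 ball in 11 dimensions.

V = 625000000·π^5/2079 ≈ 9.19973e+07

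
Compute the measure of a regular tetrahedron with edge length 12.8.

Volume = (√2/12) · 12.8³ = 247.152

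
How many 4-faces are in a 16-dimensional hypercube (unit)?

Choose 4 of 16 axes to span the face (C(16,4) = 1820 ways), then fix each of the remaining 12 coordinates at one of its two extreme values (2^12 = 4096 ways): 1820·4096 = 7454720.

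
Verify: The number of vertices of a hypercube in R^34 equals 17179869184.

True. The 34-cube has 2^34 = 17179869184 vertices.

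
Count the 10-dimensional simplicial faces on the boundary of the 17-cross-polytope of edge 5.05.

An n-cross-polytope has 2^(k+1)·C(n,k+1) k-faces. Here 2^11·C(17,11) = 2048·12376 = 25346048.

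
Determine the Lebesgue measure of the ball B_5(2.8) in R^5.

V_5(2.8) = π^(5/2) · (2.8)^5 / Γ(5/2 + 1) ≈ 905.917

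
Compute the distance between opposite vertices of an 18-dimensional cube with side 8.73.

Diagonal = √18 · 8.73 ≈ 37.0383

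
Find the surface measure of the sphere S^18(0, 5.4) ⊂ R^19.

The surface area of an n-ball is 2π^(n/2) r^(n-1) / Γ(n/2). For n=19, r=5.4: 1.35029e+13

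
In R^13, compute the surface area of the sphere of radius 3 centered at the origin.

S = n·V_n(r)/r = 13·V_13(3)/3 (volume-to-surface relation), giving 2519424·π^6/385 ≈ 6.29129e+06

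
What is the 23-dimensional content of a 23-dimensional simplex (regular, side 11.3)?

For a regular n-simplex with edge a, V = (a^n / n!)·√((n+1)/2^n). With a=11.3, n=23: V ≈ 0.108785.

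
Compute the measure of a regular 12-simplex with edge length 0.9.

Volume = 0.9^12 · √(13/2^12) / 12! ≈ 3.32173e-11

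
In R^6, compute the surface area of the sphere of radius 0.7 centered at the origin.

S_6(0.7) = 2·π^(6/2)·(0.7)^5 / Γ(6/2) ≈ 5.21122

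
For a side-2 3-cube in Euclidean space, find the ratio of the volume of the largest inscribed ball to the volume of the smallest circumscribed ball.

Volume scales as r^n, and r_in/r_out = 1/√3, giving (1/√3)^3 ≈ 0.19245.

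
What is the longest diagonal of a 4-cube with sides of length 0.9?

The space diagonal of an n-cube of side s is s√n. Here 0.9·√4 = 1.8.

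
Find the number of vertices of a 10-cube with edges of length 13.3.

Number of vertices = 2^10 = 1024.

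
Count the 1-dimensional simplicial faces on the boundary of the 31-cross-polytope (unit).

Number of 1-faces = 2^(1+1) · C(31,1+1) = 4 · 465 = 1860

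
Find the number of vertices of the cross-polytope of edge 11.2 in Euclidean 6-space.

Each 0-face is the convex hull of 1 vertex, one chosen as ±e_i from each of 1 distinct axis: 2^1·C(6,1) = 12.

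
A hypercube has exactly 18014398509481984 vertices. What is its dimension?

2^n = 18014398509481984 ⇒ n = log_2(18014398509481984) = 54.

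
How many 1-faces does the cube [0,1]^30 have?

The 30-cube has n·2^(n-1) = 30·2^29 = 30·536870912 = 16106127360 edges.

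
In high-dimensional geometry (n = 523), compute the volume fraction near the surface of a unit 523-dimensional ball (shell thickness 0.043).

1 - (1-0.043)^523 ≈ 1 - 1.04e-10 ≈ (100 - 1.04e-08)%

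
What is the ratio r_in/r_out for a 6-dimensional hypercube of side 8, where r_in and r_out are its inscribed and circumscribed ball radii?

For an n-cube of any side s, the inradius is s/2 and the circumradius is s√n/2, so the ratio is 1/√6 ≈ 0.408248.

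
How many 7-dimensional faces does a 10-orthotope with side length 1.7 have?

f_7(10-cube) = (10 choose 7) · 2^3 = 960.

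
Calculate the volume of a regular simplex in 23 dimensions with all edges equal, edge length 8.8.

V_23 = √(24) · 8.8^23 / (23! · 2^(23/2)) ≈ 0.000345834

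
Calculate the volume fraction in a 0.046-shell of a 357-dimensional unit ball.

Shell fraction = 1 - (1-0.046)^357 ≈ 0.99999995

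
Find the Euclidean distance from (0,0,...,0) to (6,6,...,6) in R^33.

The space diagonal of an n-cube of side s is s√n. Here 6·√33 ≈ 34.4674.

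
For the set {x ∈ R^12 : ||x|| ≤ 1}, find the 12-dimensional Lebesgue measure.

V_12(1) = π^(12/2) · (1)^12 / Γ(12/2 + 1) = π^6/720 ≈ 1.33526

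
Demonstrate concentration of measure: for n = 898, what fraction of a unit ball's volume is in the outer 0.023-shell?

1 - (1-0.023)^898 ≈ 0.9999999992 ≈ (100 - 8.42e-08)%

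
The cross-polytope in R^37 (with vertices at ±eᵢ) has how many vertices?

The vertices are ±e_1, ..., ±e_37, so there are 2·37 = 74.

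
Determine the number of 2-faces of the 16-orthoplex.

Number of 2-faces = 2^(2+1) · C(16,2+1) = 8 · 560 = 4480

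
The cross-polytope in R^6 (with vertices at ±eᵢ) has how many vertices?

The 6-dimensional cross-polytope has 2n = 2·6 = 12 vertices.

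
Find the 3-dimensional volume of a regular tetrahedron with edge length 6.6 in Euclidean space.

Volume = (√2/12) · 6.6³ = 33.8817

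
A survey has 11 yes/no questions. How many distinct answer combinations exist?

The 11-cube has 2^11 = 2048 vertices.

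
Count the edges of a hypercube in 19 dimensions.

Number of 1-faces = C(19,1)·2^(19-1) = 19·262144 = 4980736.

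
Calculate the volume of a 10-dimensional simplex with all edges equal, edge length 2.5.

Volume = 2.5^10 · √(11/2^10) / 10! ≈ 0.000272385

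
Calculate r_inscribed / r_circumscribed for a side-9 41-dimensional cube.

For an n-cube of any side s, the inradius is s/2 and the circumradius is s√n/2, so the ratio is 1/√41 ≈ 0.156174.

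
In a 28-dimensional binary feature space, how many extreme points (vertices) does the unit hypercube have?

An n-cube has 2^n vertices; for n = 28 that is 2^28 = 268435456.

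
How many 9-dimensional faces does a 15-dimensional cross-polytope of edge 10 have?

f_9(15-orthoplex) = 2^10 · (15 choose 10) = 3075072.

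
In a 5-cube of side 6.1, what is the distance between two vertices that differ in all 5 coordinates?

d = √(6.1² + 6.1² + ... + 6.1²) [5 terms] = √(5·6.1²) = 6.1√5 ≈ 13.64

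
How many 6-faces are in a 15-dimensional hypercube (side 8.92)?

Choose 6 of 15 axes to span the face (C(15,6) = 5005 ways), then fix each of the remaining 9 coordinates at one of its two extreme values (2^9 = 512 ways): 5005·512 = 2562560.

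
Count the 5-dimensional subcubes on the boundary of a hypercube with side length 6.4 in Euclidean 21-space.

f_5(21-cube) = (21 choose 5) · 2^16 = 1333592064.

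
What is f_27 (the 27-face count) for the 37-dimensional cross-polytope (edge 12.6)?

Each 27-face is the convex hull of 28 vertices, one chosen as ±e_i from each of 28 distinct axes: 2^28·C(37,28) = 33394342462750720.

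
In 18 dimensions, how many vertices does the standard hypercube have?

The 18-cube has 2^18 = 262144 vertices.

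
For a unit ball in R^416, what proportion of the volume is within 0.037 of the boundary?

1 - (1-0.037)^416 ≈ 0.9999998456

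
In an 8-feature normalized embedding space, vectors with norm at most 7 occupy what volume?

Volume = π^{8/2}·(7)^8/Γ(5) = 5764801·π^4/24 ≈ 2.33977e+07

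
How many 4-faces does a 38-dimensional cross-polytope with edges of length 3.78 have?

An n-cross-polytope has 2^(k+1)·C(n,k+1) k-faces. Here 2^5·C(38,5) = 32·501942 = 16062144.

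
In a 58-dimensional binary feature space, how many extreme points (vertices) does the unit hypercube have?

Each vertex is a binary string of length 58, so there are 2^58 = 288230376151711744.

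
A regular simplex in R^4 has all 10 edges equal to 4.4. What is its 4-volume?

V = (4.4^4 / 4!) · √((4+1) / 2^4) ≈ 8.73021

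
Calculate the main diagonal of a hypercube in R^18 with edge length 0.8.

||(0.8,0.8,...,0.8)|| = √(18)·0.8 ≈ 3.39411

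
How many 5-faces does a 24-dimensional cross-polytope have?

Number of 5-faces = 2^(5+1) · C(24,5+1) = 64 · 134596 = 8614144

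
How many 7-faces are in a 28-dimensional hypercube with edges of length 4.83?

Number of 7-faces = C(28,7) · 2^(28-7) = 1184040 · 2097152 = 2483111854080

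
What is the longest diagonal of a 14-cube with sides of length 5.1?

d = √(5.1² + 5.1² + ... + 5.1²) [14 terms] = √(14·5.1²) = 5.1√14 ≈ 19.0825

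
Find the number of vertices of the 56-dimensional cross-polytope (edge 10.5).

The 56-dimensional cross-polytope has 2n = 2·56 = 112 vertices.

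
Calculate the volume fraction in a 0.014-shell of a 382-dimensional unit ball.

V(inner)/V(outer) = ((1-0.014)/1)^382 ≈ 0.004581, so the shell fraction is 0.995419.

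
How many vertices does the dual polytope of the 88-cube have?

An n-cross-polytope has 2n vertices; here n = 88, giving 176.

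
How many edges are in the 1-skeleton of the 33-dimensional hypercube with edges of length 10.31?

Number of 1-faces = C(33,1)·2^(33-1) = 33·4294967296 = 141733920768.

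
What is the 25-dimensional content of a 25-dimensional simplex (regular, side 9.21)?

For a regular n-simplex with edge a, V = (a^n / n!)·√((n+1)/2^n). With a=9.21, n=25: V ≈ 7.25198e-05.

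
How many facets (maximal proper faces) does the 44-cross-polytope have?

Each 43-face is the convex hull of 44 vertices, one chosen as ±e_i from each of 44 distinct axes: 2^44·C(44,44) = 17592186044416.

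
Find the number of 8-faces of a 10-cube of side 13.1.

An n-cube has C(n,k)·2^(n-k) k-faces. Here C(10,8)·2^2 = 45·4 = 180.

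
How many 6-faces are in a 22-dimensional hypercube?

Number of 6-faces = C(22,6) · 2^(22-6) = 74613 · 65536 = 4889837568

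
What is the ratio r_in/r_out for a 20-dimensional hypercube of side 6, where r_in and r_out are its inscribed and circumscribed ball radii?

r_in = 6/2 (half the side); r_out = 6√20/2 (half the diagonal). Ratio = 1/√20 ≈ 0.223607.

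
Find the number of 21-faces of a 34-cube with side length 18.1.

An n-cube has C(n,k)·2^(n-k) k-faces. Here C(34,21)·2^13 = 927983760·8192 = 7602042961920.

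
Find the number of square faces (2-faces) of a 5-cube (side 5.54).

Choose 2 of 5 axes to span the face (C(5,2) = 10 ways), then fix each of the remaining 3 coordinates at one of its two extreme values (2^3 = 8 ways): 10·8 = 80.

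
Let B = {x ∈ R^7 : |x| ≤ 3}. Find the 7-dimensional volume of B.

V_7(3) = π^(7/2) · (3)^7 / Γ(7/2 + 1) = 11664·π^3/35 ≈ 10333.1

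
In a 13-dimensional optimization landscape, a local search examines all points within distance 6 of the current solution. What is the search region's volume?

Volume = π^{13/2}·(6)^13/Γ(15/2) = 61917364224·π^6/5005 ≈ 1.18934e+10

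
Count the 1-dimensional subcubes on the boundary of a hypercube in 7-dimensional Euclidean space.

Choose 1 of 7 axes to span the face (C(7,1) = 7 ways), then fix each of the remaining 6 coordinates at one of its two extreme values (2^6 = 64 ways): 7·64 = 448.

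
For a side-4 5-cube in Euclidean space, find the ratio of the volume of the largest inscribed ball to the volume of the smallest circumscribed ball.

V_in / V_out = (r_in/r_out)^5 = (1/√5)^5 = 5^(-5/2) ≈ 0.0178885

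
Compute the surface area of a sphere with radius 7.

|∂B_3(7)| = 4πr² = 4π·(7)² ≈ 615.752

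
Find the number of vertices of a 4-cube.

Each vertex is a binary string of length 4, so there are 2^4 = 16.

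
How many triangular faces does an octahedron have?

An n-cross-polytope has 2^(k+1)·C(n,k+1) k-faces. Here 2^3·C(3,3) = 8·1 = 8.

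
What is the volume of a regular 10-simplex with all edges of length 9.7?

For a regular n-simplex with edge a, V = (a^n / n!)·√((n+1)/2^n). With a=9.7, n=10: V ≈ 210.621.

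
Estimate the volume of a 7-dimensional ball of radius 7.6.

Volume = π^{7/2}·(7.6)^7/Γ(9/2) ≈ 6.91951e+06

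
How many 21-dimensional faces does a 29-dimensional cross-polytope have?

Number of 21-faces = 2^(21+1) · C(29,21+1) = 4194304 · 1560780 = 6546385797120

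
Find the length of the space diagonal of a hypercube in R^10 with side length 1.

Diagonal = √10 · 1 ≈ 3.16228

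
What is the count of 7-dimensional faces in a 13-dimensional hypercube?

Number of 7-faces = C(13,7) · 2^(13-7) = 1716 · 64 = 109824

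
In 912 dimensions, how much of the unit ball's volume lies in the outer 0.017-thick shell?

V(inner)/V(outer) = ((1-0.017)/1)^912 ≈ 1.617e-07, so the shell fraction is 0.9999998383.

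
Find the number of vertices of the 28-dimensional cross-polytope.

The 28-dimensional cross-polytope has 2n = 2·28 = 56 vertices.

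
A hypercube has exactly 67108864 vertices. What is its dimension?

The n-cube has 2^n vertices, and 67108864 = 2^26, so n = 26.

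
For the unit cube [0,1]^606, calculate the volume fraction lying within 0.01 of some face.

1 - (1 - 2·0.01)^606 = 1 - 0.98^606 ≈ 0.9999951805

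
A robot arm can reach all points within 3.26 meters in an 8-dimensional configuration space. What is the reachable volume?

The n-ball volume is π^(n/2)·r^n/Γ(n/2+1). With n=8, r=3.26: V ≈ 51776.1.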